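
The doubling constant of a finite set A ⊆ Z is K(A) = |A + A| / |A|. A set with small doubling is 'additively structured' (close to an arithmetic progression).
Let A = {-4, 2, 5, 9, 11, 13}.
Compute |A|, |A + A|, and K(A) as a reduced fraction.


|A| = 6.
Compute A + A by enumerating all 36 pairs.
A + A = {-8, -2, 1, 4, 5, 7, 9, 10, 11, 13, 14, 15, 16, 18, 20, 22, 24, 26}, so |A + A| = 18.
K = |A + A| / |A| = 18/6 = 3/1 ≈ 3.0000.
Reference: AP of size 6 gives K = 11/6 ≈ 1.8333; a fully generic set of size 6 gives K ≈ 3.5000.

|A| = 6, |A + A| = 18, K = 18/6 = 3/1.


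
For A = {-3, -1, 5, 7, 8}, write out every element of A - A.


A - A = {a - a' : a, a' ∈ A}.
Compute a - a' for each ordered pair (a, a'):
a = -3: -3--3=0, -3--1=-2, -3-5=-8, -3-7=-10, -3-8=-11
a = -1: -1--3=2, -1--1=0, -1-5=-6, -1-7=-8, -1-8=-9
a = 5: 5--3=8, 5--1=6, 5-5=0, 5-7=-2, 5-8=-3
a = 7: 7--3=10, 7--1=8, 7-5=2, 7-7=0, 7-8=-1
a = 8: 8--3=11, 8--1=9, 8-5=3, 8-7=1, 8-8=0
Collecting distinct values (and noting 0 appears from a-a):
A - A = {-11, -10, -9, -8, -6, -3, -2, -1, 0, 1, 2, 3, 6, 8, 9, 10, 11}
|A - A| = 17

A - A = {-11, -10, -9, -8, -6, -3, -2, -1, 0, 1, 2, 3, 6, 8, 9, 10, 11}


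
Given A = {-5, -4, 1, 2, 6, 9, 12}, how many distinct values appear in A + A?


A + A = {a + a' : a, a' ∈ A}; |A| = 7.
General bounds: 2|A| - 1 ≤ |A + A| ≤ |A|(|A|+1)/2, i.e. 13 ≤ |A + A| ≤ 28.
Lower bound 2|A|-1 is attained iff A is an arithmetic progression.
Enumerate sums a + a' for a ≤ a' (symmetric, so this suffices):
a = -5: -5+-5=-10, -5+-4=-9, -5+1=-4, -5+2=-3, -5+6=1, -5+9=4, -5+12=7
a = -4: -4+-4=-8, -4+1=-3, -4+2=-2, -4+6=2, -4+9=5, -4+12=8
a = 1: 1+1=2, 1+2=3, 1+6=7, 1+9=10, 1+12=13
a = 2: 2+2=4, 2+6=8, 2+9=11, 2+12=14
a = 6: 6+6=12, 6+9=15, 6+12=18
a = 9: 9+9=18, 9+12=21
a = 12: 12+12=24
Distinct sums: {-10, -9, -8, -4, -3, -2, 1, 2, 3, 4, 5, 7, 8, 10, 11, 12, 13, 14, 15, 18, 21, 24}
|A + A| = 22

|A + A| = 22


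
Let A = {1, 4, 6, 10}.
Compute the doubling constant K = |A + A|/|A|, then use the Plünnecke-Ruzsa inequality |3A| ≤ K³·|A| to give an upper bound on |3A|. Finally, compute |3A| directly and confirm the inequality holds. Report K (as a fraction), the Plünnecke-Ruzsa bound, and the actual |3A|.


|A| = 4.
Step 1: Compute A + A by enumerating all 16 pairs.
A + A = {2, 5, 7, 8, 10, 11, 12, 14, 16, 20}, so |A + A| = 10.
Step 2: Doubling constant K = |A + A|/|A| = 10/4 = 10/4 ≈ 2.5000.
Step 3: Plünnecke-Ruzsa gives |3A| ≤ K³·|A| = (2.5000)³ · 4 ≈ 62.5000.
Step 4: Compute 3A = A + A + A directly by enumerating all triples (a,b,c) ∈ A³; |3A| = 18.
Step 5: Check 18 ≤ 62.5000? Yes ✓.

K = 10/4, Plünnecke-Ruzsa bound K³|A| ≈ 62.5000, |3A| = 18, inequality holds.


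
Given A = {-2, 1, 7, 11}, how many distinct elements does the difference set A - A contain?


A - A = {a - a' : a, a' ∈ A}; |A| = 4.
Bounds: 2|A|-1 ≤ |A - A| ≤ |A|² - |A| + 1, i.e. 7 ≤ |A - A| ≤ 13.
Note: 0 ∈ A - A always (from a - a). The set is symmetric: if d ∈ A - A then -d ∈ A - A.
Enumerate nonzero differences d = a - a' with a > a' (then include -d):
Positive differences: {3, 4, 6, 9, 10, 13}
Full difference set: {0} ∪ (positive diffs) ∪ (negative diffs).
|A - A| = 1 + 2·6 = 13 (matches direct enumeration: 13).

|A - A| = 13


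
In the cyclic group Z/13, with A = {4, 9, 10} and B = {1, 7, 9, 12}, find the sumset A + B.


Work in Z/13Z: reduce every sum a + b modulo 13.
Enumerate all 12 pairs:
a = 4: 4+1=5, 4+7=11, 4+9=0, 4+12=3
a = 9: 9+1=10, 9+7=3, 9+9=5, 9+12=8
a = 10: 10+1=11, 10+7=4, 10+9=6, 10+12=9
Distinct residues collected: {0, 3, 4, 5, 6, 8, 9, 10, 11}
|A + B| = 9 (out of 13 total residues).

A + B = {0, 3, 4, 5, 6, 8, 9, 10, 11}


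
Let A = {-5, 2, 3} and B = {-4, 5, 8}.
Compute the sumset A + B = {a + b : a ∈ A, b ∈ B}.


A + B = {a + b : a ∈ A, b ∈ B}.
Enumerate all |A|·|B| = 3·3 = 9 pairs (a, b) and collect distinct sums.
a = -5: -5+-4=-9, -5+5=0, -5+8=3
a = 2: 2+-4=-2, 2+5=7, 2+8=10
a = 3: 3+-4=-1, 3+5=8, 3+8=11
Collecting distinct sums: A + B = {-9, -2, -1, 0, 3, 7, 8, 10, 11}
|A + B| = 9

A + B = {-9, -2, -1, 0, 3, 7, 8, 10, 11}


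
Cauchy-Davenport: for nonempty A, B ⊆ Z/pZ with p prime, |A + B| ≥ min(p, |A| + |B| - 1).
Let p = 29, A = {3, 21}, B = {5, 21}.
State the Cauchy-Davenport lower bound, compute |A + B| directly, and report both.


Cauchy-Davenport: |A + B| ≥ min(p, |A| + |B| - 1) for A, B nonempty in Z/pZ.
|A| = 2, |B| = 2, p = 29.
CD lower bound = min(29, 2 + 2 - 1) = min(29, 3) = 3.
Compute A + B mod 29 directly:
a = 3: 3+5=8, 3+21=24
a = 21: 21+5=26, 21+21=13
A + B = {8, 13, 24, 26}, so |A + B| = 4.
Verify: 4 ≥ 3? Yes ✓.

CD lower bound = 3, actual |A + B| = 4.


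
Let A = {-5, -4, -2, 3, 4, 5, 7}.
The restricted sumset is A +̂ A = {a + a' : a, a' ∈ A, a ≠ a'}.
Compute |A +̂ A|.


Restricted sumset: A +̂ A = {a + a' : a ∈ A, a' ∈ A, a ≠ a'}.
Equivalently, take A + A and drop any sum 2a that is achievable ONLY as a + a for a ∈ A (i.e. sums representable only with equal summands).
Enumerate pairs (a, a') with a < a' (symmetric, so each unordered pair gives one sum; this covers all a ≠ a'):
  -5 + -4 = -9
  -5 + -2 = -7
  -5 + 3 = -2
  -5 + 4 = -1
  -5 + 5 = 0
  -5 + 7 = 2
  -4 + -2 = -6
  -4 + 3 = -1
  -4 + 4 = 0
  -4 + 5 = 1
  -4 + 7 = 3
  -2 + 3 = 1
  -2 + 4 = 2
  -2 + 5 = 3
  -2 + 7 = 5
  3 + 4 = 7
  3 + 5 = 8
  3 + 7 = 10
  4 + 5 = 9
  4 + 7 = 11
  5 + 7 = 12
Collected distinct sums: {-9, -7, -6, -2, -1, 0, 1, 2, 3, 5, 7, 8, 9, 10, 11, 12}
|A +̂ A| = 16
(Reference bound: |A +̂ A| ≥ 2|A| - 3 for |A| ≥ 2, with |A| = 7 giving ≥ 11.)

|A +̂ A| = 16


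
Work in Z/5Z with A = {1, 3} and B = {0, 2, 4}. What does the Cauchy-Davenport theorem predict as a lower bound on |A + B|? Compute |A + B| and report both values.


Cauchy-Davenport: |A + B| ≥ min(p, |A| + |B| - 1) for A, B nonempty in Z/pZ.
|A| = 2, |B| = 3, p = 5.
CD lower bound = min(5, 2 + 3 - 1) = min(5, 4) = 4.
Compute A + B mod 5 directly:
a = 1: 1+0=1, 1+2=3, 1+4=0
a = 3: 3+0=3, 3+2=0, 3+4=2
A + B = {0, 1, 2, 3}, so |A + B| = 4.
Verify: 4 ≥ 4? Yes ✓.

CD lower bound = 4, actual |A + B| = 4.


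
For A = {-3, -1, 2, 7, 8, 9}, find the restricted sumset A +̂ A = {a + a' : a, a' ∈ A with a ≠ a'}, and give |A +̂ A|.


Restricted sumset: A +̂ A = {a + a' : a ∈ A, a' ∈ A, a ≠ a'}.
Equivalently, take A + A and drop any sum 2a that is achievable ONLY as a + a for a ∈ A (i.e. sums representable only with equal summands).
Enumerate pairs (a, a') with a < a' (symmetric, so each unordered pair gives one sum; this covers all a ≠ a'):
  -3 + -1 = -4
  -3 + 2 = -1
  -3 + 7 = 4
  -3 + 8 = 5
  -3 + 9 = 6
  -1 + 2 = 1
  -1 + 7 = 6
  -1 + 8 = 7
  -1 + 9 = 8
  2 + 7 = 9
  2 + 8 = 10
  2 + 9 = 11
  7 + 8 = 15
  7 + 9 = 16
  8 + 9 = 17
Collected distinct sums: {-4, -1, 1, 4, 5, 6, 7, 8, 9, 10, 11, 15, 16, 17}
|A +̂ A| = 14
(Reference bound: |A +̂ A| ≥ 2|A| - 3 for |A| ≥ 2, with |A| = 6 giving ≥ 9.)

|A +̂ A| = 14


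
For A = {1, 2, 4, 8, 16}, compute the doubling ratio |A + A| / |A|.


|A| = 5.
Compute A + A by enumerating all 25 pairs.
A + A = {2, 3, 4, 5, 6, 8, 9, 10, 12, 16, 17, 18, 20, 24, 32}, so |A + A| = 15.
K = |A + A| / |A| = 15/5 = 3/1 ≈ 3.0000.
Reference: AP of size 5 gives K = 9/5 ≈ 1.8000; a fully generic set of size 5 gives K ≈ 3.0000.

|A| = 5, |A + A| = 15, K = 15/5 = 3/1.


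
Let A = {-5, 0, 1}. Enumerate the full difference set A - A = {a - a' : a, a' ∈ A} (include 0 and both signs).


A - A = {a - a' : a, a' ∈ A}.
Compute a - a' for each ordered pair (a, a'):
a = -5: -5--5=0, -5-0=-5, -5-1=-6
a = 0: 0--5=5, 0-0=0, 0-1=-1
a = 1: 1--5=6, 1-0=1, 1-1=0
Collecting distinct values (and noting 0 appears from a-a):
A - A = {-6, -5, -1, 0, 1, 5, 6}
|A - A| = 7

A - A = {-6, -5, -1, 0, 1, 5, 6}


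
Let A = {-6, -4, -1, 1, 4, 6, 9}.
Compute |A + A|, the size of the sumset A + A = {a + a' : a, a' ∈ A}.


A + A = {a + a' : a, a' ∈ A}; |A| = 7.
General bounds: 2|A| - 1 ≤ |A + A| ≤ |A|(|A|+1)/2, i.e. 13 ≤ |A + A| ≤ 28.
Lower bound 2|A|-1 is attained iff A is an arithmetic progression.
Enumerate sums a + a' for a ≤ a' (symmetric, so this suffices):
a = -6: -6+-6=-12, -6+-4=-10, -6+-1=-7, -6+1=-5, -6+4=-2, -6+6=0, -6+9=3
a = -4: -4+-4=-8, -4+-1=-5, -4+1=-3, -4+4=0, -4+6=2, -4+9=5
a = -1: -1+-1=-2, -1+1=0, -1+4=3, -1+6=5, -1+9=8
a = 1: 1+1=2, 1+4=5, 1+6=7, 1+9=10
a = 4: 4+4=8, 4+6=10, 4+9=13
a = 6: 6+6=12, 6+9=15
a = 9: 9+9=18
Distinct sums: {-12, -10, -8, -7, -5, -3, -2, 0, 2, 3, 5, 7, 8, 10, 12, 13, 15, 18}
|A + A| = 18

|A + A| = 18


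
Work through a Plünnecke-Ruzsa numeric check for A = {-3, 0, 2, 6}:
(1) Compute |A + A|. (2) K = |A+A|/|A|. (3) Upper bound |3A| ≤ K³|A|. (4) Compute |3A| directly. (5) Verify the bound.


|A| = 4.
Step 1: Compute A + A by enumerating all 16 pairs.
A + A = {-6, -3, -1, 0, 2, 3, 4, 6, 8, 12}, so |A + A| = 10.
Step 2: Doubling constant K = |A + A|/|A| = 10/4 = 10/4 ≈ 2.5000.
Step 3: Plünnecke-Ruzsa gives |3A| ≤ K³·|A| = (2.5000)³ · 4 ≈ 62.5000.
Step 4: Compute 3A = A + A + A directly by enumerating all triples (a,b,c) ∈ A³; |3A| = 18.
Step 5: Check 18 ≤ 62.5000? Yes ✓.

K = 10/4, Plünnecke-Ruzsa bound K³|A| ≈ 62.5000, |3A| = 18, inequality holds.


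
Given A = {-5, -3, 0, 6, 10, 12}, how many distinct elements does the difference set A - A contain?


A - A = {a - a' : a, a' ∈ A}; |A| = 6.
Bounds: 2|A|-1 ≤ |A - A| ≤ |A|² - |A| + 1, i.e. 11 ≤ |A - A| ≤ 31.
Note: 0 ∈ A - A always (from a - a). The set is symmetric: if d ∈ A - A then -d ∈ A - A.
Enumerate nonzero differences d = a - a' with a > a' (then include -d):
Positive differences: {2, 3, 4, 5, 6, 9, 10, 11, 12, 13, 15, 17}
Full difference set: {0} ∪ (positive diffs) ∪ (negative diffs).
|A - A| = 1 + 2·12 = 25 (matches direct enumeration: 25).

|A - A| = 25


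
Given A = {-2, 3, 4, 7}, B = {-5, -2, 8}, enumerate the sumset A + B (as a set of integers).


A + B = {a + b : a ∈ A, b ∈ B}.
Enumerate all |A|·|B| = 4·3 = 12 pairs (a, b) and collect distinct sums.
a = -2: -2+-5=-7, -2+-2=-4, -2+8=6
a = 3: 3+-5=-2, 3+-2=1, 3+8=11
a = 4: 4+-5=-1, 4+-2=2, 4+8=12
a = 7: 7+-5=2, 7+-2=5, 7+8=15
Collecting distinct sums: A + B = {-7, -4, -2, -1, 1, 2, 5, 6, 11, 12, 15}
|A + B| = 11

A + B = {-7, -4, -2, -1, 1, 2, 5, 6, 11, 12, 15}


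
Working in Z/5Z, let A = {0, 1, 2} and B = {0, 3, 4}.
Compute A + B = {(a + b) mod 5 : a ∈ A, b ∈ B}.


Work in Z/5Z: reduce every sum a + b modulo 5.
Enumerate all 9 pairs:
a = 0: 0+0=0, 0+3=3, 0+4=4
a = 1: 1+0=1, 1+3=4, 1+4=0
a = 2: 2+0=2, 2+3=0, 2+4=1
Distinct residues collected: {0, 1, 2, 3, 4}
|A + B| = 5 (out of 5 total residues).

A + B = {0, 1, 2, 3, 4}


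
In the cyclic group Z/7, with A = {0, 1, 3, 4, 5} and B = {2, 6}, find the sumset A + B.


Work in Z/7Z: reduce every sum a + b modulo 7.
Enumerate all 10 pairs:
a = 0: 0+2=2, 0+6=6
a = 1: 1+2=3, 1+6=0
a = 3: 3+2=5, 3+6=2
a = 4: 4+2=6, 4+6=3
a = 5: 5+2=0, 5+6=4
Distinct residues collected: {0, 2, 3, 4, 5, 6}
|A + B| = 6 (out of 7 total residues).

A + B = {0, 2, 3, 4, 5, 6}


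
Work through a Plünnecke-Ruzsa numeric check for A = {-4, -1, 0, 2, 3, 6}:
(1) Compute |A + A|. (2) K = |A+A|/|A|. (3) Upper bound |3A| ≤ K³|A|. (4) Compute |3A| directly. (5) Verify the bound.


|A| = 6.
Step 1: Compute A + A by enumerating all 36 pairs.
A + A = {-8, -5, -4, -2, -1, 0, 1, 2, 3, 4, 5, 6, 8, 9, 12}, so |A + A| = 15.
Step 2: Doubling constant K = |A + A|/|A| = 15/6 = 15/6 ≈ 2.5000.
Step 3: Plünnecke-Ruzsa gives |3A| ≤ K³·|A| = (2.5000)³ · 6 ≈ 93.7500.
Step 4: Compute 3A = A + A + A directly by enumerating all triples (a,b,c) ∈ A³; |3A| = 25.
Step 5: Check 25 ≤ 93.7500? Yes ✓.

K = 15/6, Plünnecke-Ruzsa bound K³|A| ≈ 93.7500, |3A| = 25, inequality holds.


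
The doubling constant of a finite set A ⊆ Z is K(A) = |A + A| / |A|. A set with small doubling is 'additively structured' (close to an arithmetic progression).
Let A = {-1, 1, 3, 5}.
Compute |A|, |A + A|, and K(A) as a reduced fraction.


|A| = 4.
Compute A + A by enumerating all 16 pairs.
A + A = {-2, 0, 2, 4, 6, 8, 10}, so |A + A| = 7.
K = |A + A| / |A| = 7/4 (already in lowest terms) ≈ 1.7500.
Reference: AP of size 4 gives K = 7/4 ≈ 1.7500; a fully generic set of size 4 gives K ≈ 2.5000.

|A| = 4, |A + A| = 7, K = 7/4.


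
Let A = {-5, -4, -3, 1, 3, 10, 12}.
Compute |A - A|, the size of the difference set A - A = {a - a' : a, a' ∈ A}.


A - A = {a - a' : a, a' ∈ A}; |A| = 7.
Bounds: 2|A|-1 ≤ |A - A| ≤ |A|² - |A| + 1, i.e. 13 ≤ |A - A| ≤ 43.
Note: 0 ∈ A - A always (from a - a). The set is symmetric: if d ∈ A - A then -d ∈ A - A.
Enumerate nonzero differences d = a - a' with a > a' (then include -d):
Positive differences: {1, 2, 4, 5, 6, 7, 8, 9, 11, 13, 14, 15, 16, 17}
Full difference set: {0} ∪ (positive diffs) ∪ (negative diffs).
|A - A| = 1 + 2·14 = 29 (matches direct enumeration: 29).

|A - A| = 29


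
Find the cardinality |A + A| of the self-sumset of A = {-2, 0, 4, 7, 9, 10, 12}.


A + A = {a + a' : a, a' ∈ A}; |A| = 7.
General bounds: 2|A| - 1 ≤ |A + A| ≤ |A|(|A|+1)/2, i.e. 13 ≤ |A + A| ≤ 28.
Lower bound 2|A|-1 is attained iff A is an arithmetic progression.
Enumerate sums a + a' for a ≤ a' (symmetric, so this suffices):
a = -2: -2+-2=-4, -2+0=-2, -2+4=2, -2+7=5, -2+9=7, -2+10=8, -2+12=10
a = 0: 0+0=0, 0+4=4, 0+7=7, 0+9=9, 0+10=10, 0+12=12
a = 4: 4+4=8, 4+7=11, 4+9=13, 4+10=14, 4+12=16
a = 7: 7+7=14, 7+9=16, 7+10=17, 7+12=19
a = 9: 9+9=18, 9+10=19, 9+12=21
a = 10: 10+10=20, 10+12=22
a = 12: 12+12=24
Distinct sums: {-4, -2, 0, 2, 4, 5, 7, 8, 9, 10, 11, 12, 13, 14, 16, 17, 18, 19, 20, 21, 22, 24}
|A + A| = 22

|A + A| = 22


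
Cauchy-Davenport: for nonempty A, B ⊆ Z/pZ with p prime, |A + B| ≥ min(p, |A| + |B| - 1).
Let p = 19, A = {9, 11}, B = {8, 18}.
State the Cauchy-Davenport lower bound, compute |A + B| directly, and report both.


Cauchy-Davenport: |A + B| ≥ min(p, |A| + |B| - 1) for A, B nonempty in Z/pZ.
|A| = 2, |B| = 2, p = 19.
CD lower bound = min(19, 2 + 2 - 1) = min(19, 3) = 3.
Compute A + B mod 19 directly:
a = 9: 9+8=17, 9+18=8
a = 11: 11+8=0, 11+18=10
A + B = {0, 8, 10, 17}, so |A + B| = 4.
Verify: 4 ≥ 3? Yes ✓.

CD lower bound = 3, actual |A + B| = 4.


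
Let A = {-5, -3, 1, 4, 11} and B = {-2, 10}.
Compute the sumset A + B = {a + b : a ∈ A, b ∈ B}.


A + B = {a + b : a ∈ A, b ∈ B}.
Enumerate all |A|·|B| = 5·2 = 10 pairs (a, b) and collect distinct sums.
a = -5: -5+-2=-7, -5+10=5
a = -3: -3+-2=-5, -3+10=7
a = 1: 1+-2=-1, 1+10=11
a = 4: 4+-2=2, 4+10=14
a = 11: 11+-2=9, 11+10=21
Collecting distinct sums: A + B = {-7, -5, -1, 2, 5, 7, 9, 11, 14, 21}
|A + B| = 10

A + B = {-7, -5, -1, 2, 5, 7, 9, 11, 14, 21}


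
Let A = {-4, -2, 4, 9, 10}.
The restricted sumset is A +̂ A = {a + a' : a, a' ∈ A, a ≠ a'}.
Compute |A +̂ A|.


Restricted sumset: A +̂ A = {a + a' : a ∈ A, a' ∈ A, a ≠ a'}.
Equivalently, take A + A and drop any sum 2a that is achievable ONLY as a + a for a ∈ A (i.e. sums representable only with equal summands).
Enumerate pairs (a, a') with a < a' (symmetric, so each unordered pair gives one sum; this covers all a ≠ a'):
  -4 + -2 = -6
  -4 + 4 = 0
  -4 + 9 = 5
  -4 + 10 = 6
  -2 + 4 = 2
  -2 + 9 = 7
  -2 + 10 = 8
  4 + 9 = 13
  4 + 10 = 14
  9 + 10 = 19
Collected distinct sums: {-6, 0, 2, 5, 6, 7, 8, 13, 14, 19}
|A +̂ A| = 10
(Reference bound: |A +̂ A| ≥ 2|A| - 3 for |A| ≥ 2, with |A| = 5 giving ≥ 7.)

|A +̂ A| = 10


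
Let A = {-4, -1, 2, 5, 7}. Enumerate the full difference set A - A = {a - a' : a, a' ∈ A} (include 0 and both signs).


A - A = {a - a' : a, a' ∈ A}.
Compute a - a' for each ordered pair (a, a'):
a = -4: -4--4=0, -4--1=-3, -4-2=-6, -4-5=-9, -4-7=-11
a = -1: -1--4=3, -1--1=0, -1-2=-3, -1-5=-6, -1-7=-8
a = 2: 2--4=6, 2--1=3, 2-2=0, 2-5=-3, 2-7=-5
a = 5: 5--4=9, 5--1=6, 5-2=3, 5-5=0, 5-7=-2
a = 7: 7--4=11, 7--1=8, 7-2=5, 7-5=2, 7-7=0
Collecting distinct values (and noting 0 appears from a-a):
A - A = {-11, -9, -8, -6, -5, -3, -2, 0, 2, 3, 5, 6, 8, 9, 11}
|A - A| = 15

A - A = {-11, -9, -8, -6, -5, -3, -2, 0, 2, 3, 5, 6, 8, 9, 11}


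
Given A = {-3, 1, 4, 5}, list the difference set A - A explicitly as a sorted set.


A - A = {a - a' : a, a' ∈ A}.
Compute a - a' for each ordered pair (a, a'):
a = -3: -3--3=0, -3-1=-4, -3-4=-7, -3-5=-8
a = 1: 1--3=4, 1-1=0, 1-4=-3, 1-5=-4
a = 4: 4--3=7, 4-1=3, 4-4=0, 4-5=-1
a = 5: 5--3=8, 5-1=4, 5-4=1, 5-5=0
Collecting distinct values (and noting 0 appears from a-a):
A - A = {-8, -7, -4, -3, -1, 0, 1, 3, 4, 7, 8}
|A - A| = 11

A - A = {-8, -7, -4, -3, -1, 0, 1, 3, 4, 7, 8}


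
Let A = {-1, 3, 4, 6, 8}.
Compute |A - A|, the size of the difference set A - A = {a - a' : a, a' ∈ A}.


A - A = {a - a' : a, a' ∈ A}; |A| = 5.
Bounds: 2|A|-1 ≤ |A - A| ≤ |A|² - |A| + 1, i.e. 9 ≤ |A - A| ≤ 21.
Note: 0 ∈ A - A always (from a - a). The set is symmetric: if d ∈ A - A then -d ∈ A - A.
Enumerate nonzero differences d = a - a' with a > a' (then include -d):
Positive differences: {1, 2, 3, 4, 5, 7, 9}
Full difference set: {0} ∪ (positive diffs) ∪ (negative diffs).
|A - A| = 1 + 2·7 = 15 (matches direct enumeration: 15).

|A - A| = 15


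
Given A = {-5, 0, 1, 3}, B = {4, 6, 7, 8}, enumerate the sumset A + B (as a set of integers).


A + B = {a + b : a ∈ A, b ∈ B}.
Enumerate all |A|·|B| = 4·4 = 16 pairs (a, b) and collect distinct sums.
a = -5: -5+4=-1, -5+6=1, -5+7=2, -5+8=3
a = 0: 0+4=4, 0+6=6, 0+7=7, 0+8=8
a = 1: 1+4=5, 1+6=7, 1+7=8, 1+8=9
a = 3: 3+4=7, 3+6=9, 3+7=10, 3+8=11
Collecting distinct sums: A + B = {-1, 1, 2, 3, 4, 5, 6, 7, 8, 9, 10, 11}
|A + B| = 12

A + B = {-1, 1, 2, 3, 4, 5, 6, 7, 8, 9, 10, 11}


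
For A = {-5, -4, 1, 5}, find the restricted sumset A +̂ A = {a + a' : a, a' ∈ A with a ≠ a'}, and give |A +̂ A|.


Restricted sumset: A +̂ A = {a + a' : a ∈ A, a' ∈ A, a ≠ a'}.
Equivalently, take A + A and drop any sum 2a that is achievable ONLY as a + a for a ∈ A (i.e. sums representable only with equal summands).
Enumerate pairs (a, a') with a < a' (symmetric, so each unordered pair gives one sum; this covers all a ≠ a'):
  -5 + -4 = -9
  -5 + 1 = -4
  -5 + 5 = 0
  -4 + 1 = -3
  -4 + 5 = 1
  1 + 5 = 6
Collected distinct sums: {-9, -4, -3, 0, 1, 6}
|A +̂ A| = 6
(Reference bound: |A +̂ A| ≥ 2|A| - 3 for |A| ≥ 2, with |A| = 4 giving ≥ 5.)

|A +̂ A| = 6


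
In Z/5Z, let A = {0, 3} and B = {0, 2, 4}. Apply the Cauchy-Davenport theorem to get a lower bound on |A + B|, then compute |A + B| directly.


Cauchy-Davenport: |A + B| ≥ min(p, |A| + |B| - 1) for A, B nonempty in Z/pZ.
|A| = 2, |B| = 3, p = 5.
CD lower bound = min(5, 2 + 3 - 1) = min(5, 4) = 4.
Compute A + B mod 5 directly:
a = 0: 0+0=0, 0+2=2, 0+4=4
a = 3: 3+0=3, 3+2=0, 3+4=2
A + B = {0, 2, 3, 4}, so |A + B| = 4.
Verify: 4 ≥ 4? Yes ✓.

CD lower bound = 4, actual |A + B| = 4.


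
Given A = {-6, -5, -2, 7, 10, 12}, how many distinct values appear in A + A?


A + A = {a + a' : a, a' ∈ A}; |A| = 6.
General bounds: 2|A| - 1 ≤ |A + A| ≤ |A|(|A|+1)/2, i.e. 11 ≤ |A + A| ≤ 21.
Lower bound 2|A|-1 is attained iff A is an arithmetic progression.
Enumerate sums a + a' for a ≤ a' (symmetric, so this suffices):
a = -6: -6+-6=-12, -6+-5=-11, -6+-2=-8, -6+7=1, -6+10=4, -6+12=6
a = -5: -5+-5=-10, -5+-2=-7, -5+7=2, -5+10=5, -5+12=7
a = -2: -2+-2=-4, -2+7=5, -2+10=8, -2+12=10
a = 7: 7+7=14, 7+10=17, 7+12=19
a = 10: 10+10=20, 10+12=22
a = 12: 12+12=24
Distinct sums: {-12, -11, -10, -8, -7, -4, 1, 2, 4, 5, 6, 7, 8, 10, 14, 17, 19, 20, 22, 24}
|A + A| = 20

|A + A| = 20


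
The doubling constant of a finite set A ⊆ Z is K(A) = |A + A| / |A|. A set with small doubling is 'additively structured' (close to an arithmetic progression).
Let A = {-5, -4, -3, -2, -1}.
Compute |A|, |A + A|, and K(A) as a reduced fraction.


|A| = 5.
Compute A + A by enumerating all 25 pairs.
A + A = {-10, -9, -8, -7, -6, -5, -4, -3, -2}, so |A + A| = 9.
K = |A + A| / |A| = 9/5 (already in lowest terms) ≈ 1.8000.
Reference: AP of size 5 gives K = 9/5 ≈ 1.8000; a fully generic set of size 5 gives K ≈ 3.0000.

|A| = 5, |A + A| = 9, K = 9/5.


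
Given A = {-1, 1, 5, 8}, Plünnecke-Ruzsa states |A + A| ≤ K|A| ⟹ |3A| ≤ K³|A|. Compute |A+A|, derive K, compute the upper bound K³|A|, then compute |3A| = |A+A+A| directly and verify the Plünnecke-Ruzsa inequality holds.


|A| = 4.
Step 1: Compute A + A by enumerating all 16 pairs.
A + A = {-2, 0, 2, 4, 6, 7, 9, 10, 13, 16}, so |A + A| = 10.
Step 2: Doubling constant K = |A + A|/|A| = 10/4 = 10/4 ≈ 2.5000.
Step 3: Plünnecke-Ruzsa gives |3A| ≤ K³·|A| = (2.5000)³ · 4 ≈ 62.5000.
Step 4: Compute 3A = A + A + A directly by enumerating all triples (a,b,c) ∈ A³; |3A| = 18.
Step 5: Check 18 ≤ 62.5000? Yes ✓.

K = 10/4, Plünnecke-Ruzsa bound K³|A| ≈ 62.5000, |3A| = 18, inequality holds.


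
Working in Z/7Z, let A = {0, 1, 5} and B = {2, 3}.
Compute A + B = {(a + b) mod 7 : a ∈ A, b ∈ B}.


Work in Z/7Z: reduce every sum a + b modulo 7.
Enumerate all 6 pairs:
a = 0: 0+2=2, 0+3=3
a = 1: 1+2=3, 1+3=4
a = 5: 5+2=0, 5+3=1
Distinct residues collected: {0, 1, 2, 3, 4}
|A + B| = 5 (out of 7 total residues).

A + B = {0, 1, 2, 3, 4}


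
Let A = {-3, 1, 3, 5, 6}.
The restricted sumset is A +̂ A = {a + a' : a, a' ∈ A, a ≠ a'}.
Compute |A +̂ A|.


Restricted sumset: A +̂ A = {a + a' : a ∈ A, a' ∈ A, a ≠ a'}.
Equivalently, take A + A and drop any sum 2a that is achievable ONLY as a + a for a ∈ A (i.e. sums representable only with equal summands).
Enumerate pairs (a, a') with a < a' (symmetric, so each unordered pair gives one sum; this covers all a ≠ a'):
  -3 + 1 = -2
  -3 + 3 = 0
  -3 + 5 = 2
  -3 + 6 = 3
  1 + 3 = 4
  1 + 5 = 6
  1 + 6 = 7
  3 + 5 = 8
  3 + 6 = 9
  5 + 6 = 11
Collected distinct sums: {-2, 0, 2, 3, 4, 6, 7, 8, 9, 11}
|A +̂ A| = 10
(Reference bound: |A +̂ A| ≥ 2|A| - 3 for |A| ≥ 2, with |A| = 5 giving ≥ 7.)

|A +̂ A| = 10


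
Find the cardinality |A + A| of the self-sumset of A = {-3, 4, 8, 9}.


A + A = {a + a' : a, a' ∈ A}; |A| = 4.
General bounds: 2|A| - 1 ≤ |A + A| ≤ |A|(|A|+1)/2, i.e. 7 ≤ |A + A| ≤ 10.
Lower bound 2|A|-1 is attained iff A is an arithmetic progression.
Enumerate sums a + a' for a ≤ a' (symmetric, so this suffices):
a = -3: -3+-3=-6, -3+4=1, -3+8=5, -3+9=6
a = 4: 4+4=8, 4+8=12, 4+9=13
a = 8: 8+8=16, 8+9=17
a = 9: 9+9=18
Distinct sums: {-6, 1, 5, 6, 8, 12, 13, 16, 17, 18}
|A + A| = 10

|A + A| = 10


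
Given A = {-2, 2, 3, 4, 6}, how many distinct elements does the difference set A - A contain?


A - A = {a - a' : a, a' ∈ A}; |A| = 5.
Bounds: 2|A|-1 ≤ |A - A| ≤ |A|² - |A| + 1, i.e. 9 ≤ |A - A| ≤ 21.
Note: 0 ∈ A - A always (from a - a). The set is symmetric: if d ∈ A - A then -d ∈ A - A.
Enumerate nonzero differences d = a - a' with a > a' (then include -d):
Positive differences: {1, 2, 3, 4, 5, 6, 8}
Full difference set: {0} ∪ (positive diffs) ∪ (negative diffs).
|A - A| = 1 + 2·7 = 15 (matches direct enumeration: 15).

|A - A| = 15


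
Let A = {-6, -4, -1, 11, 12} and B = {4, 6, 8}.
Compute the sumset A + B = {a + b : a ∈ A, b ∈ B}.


A + B = {a + b : a ∈ A, b ∈ B}.
Enumerate all |A|·|B| = 5·3 = 15 pairs (a, b) and collect distinct sums.
a = -6: -6+4=-2, -6+6=0, -6+8=2
a = -4: -4+4=0, -4+6=2, -4+8=4
a = -1: -1+4=3, -1+6=5, -1+8=7
a = 11: 11+4=15, 11+6=17, 11+8=19
a = 12: 12+4=16, 12+6=18, 12+8=20
Collecting distinct sums: A + B = {-2, 0, 2, 3, 4, 5, 7, 15, 16, 17, 18, 19, 20}
|A + B| = 13

A + B = {-2, 0, 2, 3, 4, 5, 7, 15, 16, 17, 18, 19, 20}


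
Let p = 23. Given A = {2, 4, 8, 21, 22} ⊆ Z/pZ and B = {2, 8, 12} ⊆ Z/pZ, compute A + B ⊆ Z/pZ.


Work in Z/23Z: reduce every sum a + b modulo 23.
Enumerate all 15 pairs:
a = 2: 2+2=4, 2+8=10, 2+12=14
a = 4: 4+2=6, 4+8=12, 4+12=16
a = 8: 8+2=10, 8+8=16, 8+12=20
a = 21: 21+2=0, 21+8=6, 21+12=10
a = 22: 22+2=1, 22+8=7, 22+12=11
Distinct residues collected: {0, 1, 4, 6, 7, 10, 11, 12, 14, 16, 20}
|A + B| = 11 (out of 23 total residues).

A + B = {0, 1, 4, 6, 7, 10, 11, 12, 14, 16, 20}


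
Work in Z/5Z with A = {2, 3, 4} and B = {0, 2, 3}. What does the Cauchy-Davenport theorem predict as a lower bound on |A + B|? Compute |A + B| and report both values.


Cauchy-Davenport: |A + B| ≥ min(p, |A| + |B| - 1) for A, B nonempty in Z/pZ.
|A| = 3, |B| = 3, p = 5.
CD lower bound = min(5, 3 + 3 - 1) = min(5, 5) = 5.
Compute A + B mod 5 directly:
a = 2: 2+0=2, 2+2=4, 2+3=0
a = 3: 3+0=3, 3+2=0, 3+3=1
a = 4: 4+0=4, 4+2=1, 4+3=2
A + B = {0, 1, 2, 3, 4}, so |A + B| = 5.
Verify: 5 ≥ 5? Yes ✓.

CD lower bound = 5, actual |A + B| = 5.


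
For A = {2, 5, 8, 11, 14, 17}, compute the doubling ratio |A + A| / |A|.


|A| = 6.
Compute A + A by enumerating all 36 pairs.
A + A = {4, 7, 10, 13, 16, 19, 22, 25, 28, 31, 34}, so |A + A| = 11.
K = |A + A| / |A| = 11/6 (already in lowest terms) ≈ 1.8333.
Reference: AP of size 6 gives K = 11/6 ≈ 1.8333; a fully generic set of size 6 gives K ≈ 3.5000.

|A| = 6, |A + A| = 11, K = 11/6.


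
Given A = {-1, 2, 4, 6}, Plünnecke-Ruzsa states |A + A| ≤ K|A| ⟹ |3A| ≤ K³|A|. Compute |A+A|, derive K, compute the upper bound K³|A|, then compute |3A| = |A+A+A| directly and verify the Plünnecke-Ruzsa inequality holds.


|A| = 4.
Step 1: Compute A + A by enumerating all 16 pairs.
A + A = {-2, 1, 3, 4, 5, 6, 8, 10, 12}, so |A + A| = 9.
Step 2: Doubling constant K = |A + A|/|A| = 9/4 = 9/4 ≈ 2.2500.
Step 3: Plünnecke-Ruzsa gives |3A| ≤ K³·|A| = (2.2500)³ · 4 ≈ 45.5625.
Step 4: Compute 3A = A + A + A directly by enumerating all triples (a,b,c) ∈ A³; |3A| = 16.
Step 5: Check 16 ≤ 45.5625? Yes ✓.

K = 9/4, Plünnecke-Ruzsa bound K³|A| ≈ 45.5625, |3A| = 16, inequality holds.


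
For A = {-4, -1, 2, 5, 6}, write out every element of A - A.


A - A = {a - a' : a, a' ∈ A}.
Compute a - a' for each ordered pair (a, a'):
a = -4: -4--4=0, -4--1=-3, -4-2=-6, -4-5=-9, -4-6=-10
a = -1: -1--4=3, -1--1=0, -1-2=-3, -1-5=-6, -1-6=-7
a = 2: 2--4=6, 2--1=3, 2-2=0, 2-5=-3, 2-6=-4
a = 5: 5--4=9, 5--1=6, 5-2=3, 5-5=0, 5-6=-1
a = 6: 6--4=10, 6--1=7, 6-2=4, 6-5=1, 6-6=0
Collecting distinct values (and noting 0 appears from a-a):
A - A = {-10, -9, -7, -6, -4, -3, -1, 0, 1, 3, 4, 6, 7, 9, 10}
|A - A| = 15

A - A = {-10, -9, -7, -6, -4, -3, -1, 0, 1, 3, 4, 6, 7, 9, 10}


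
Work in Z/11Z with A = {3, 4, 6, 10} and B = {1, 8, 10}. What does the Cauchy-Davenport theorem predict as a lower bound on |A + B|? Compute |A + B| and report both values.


Cauchy-Davenport: |A + B| ≥ min(p, |A| + |B| - 1) for A, B nonempty in Z/pZ.
|A| = 4, |B| = 3, p = 11.
CD lower bound = min(11, 4 + 3 - 1) = min(11, 6) = 6.
Compute A + B mod 11 directly:
a = 3: 3+1=4, 3+8=0, 3+10=2
a = 4: 4+1=5, 4+8=1, 4+10=3
a = 6: 6+1=7, 6+8=3, 6+10=5
a = 10: 10+1=0, 10+8=7, 10+10=9
A + B = {0, 1, 2, 3, 4, 5, 7, 9}, so |A + B| = 8.
Verify: 8 ≥ 6? Yes ✓.

CD lower bound = 6, actual |A + B| = 8.


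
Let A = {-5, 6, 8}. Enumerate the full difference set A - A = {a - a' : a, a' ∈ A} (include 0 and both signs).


A - A = {a - a' : a, a' ∈ A}.
Compute a - a' for each ordered pair (a, a'):
a = -5: -5--5=0, -5-6=-11, -5-8=-13
a = 6: 6--5=11, 6-6=0, 6-8=-2
a = 8: 8--5=13, 8-6=2, 8-8=0
Collecting distinct values (and noting 0 appears from a-a):
A - A = {-13, -11, -2, 0, 2, 11, 13}
|A - A| = 7

A - A = {-13, -11, -2, 0, 2, 11, 13}


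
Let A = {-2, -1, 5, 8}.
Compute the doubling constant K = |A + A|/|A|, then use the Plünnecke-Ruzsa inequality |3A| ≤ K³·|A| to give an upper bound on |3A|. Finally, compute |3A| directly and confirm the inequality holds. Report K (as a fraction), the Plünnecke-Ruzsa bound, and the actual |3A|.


|A| = 4.
Step 1: Compute A + A by enumerating all 16 pairs.
A + A = {-4, -3, -2, 3, 4, 6, 7, 10, 13, 16}, so |A + A| = 10.
Step 2: Doubling constant K = |A + A|/|A| = 10/4 = 10/4 ≈ 2.5000.
Step 3: Plünnecke-Ruzsa gives |3A| ≤ K³·|A| = (2.5000)³ · 4 ≈ 62.5000.
Step 4: Compute 3A = A + A + A directly by enumerating all triples (a,b,c) ∈ A³; |3A| = 19.
Step 5: Check 19 ≤ 62.5000? Yes ✓.

K = 10/4, Plünnecke-Ruzsa bound K³|A| ≈ 62.5000, |3A| = 19, inequality holds.


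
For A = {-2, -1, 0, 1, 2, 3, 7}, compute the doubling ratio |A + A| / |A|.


|A| = 7.
Compute A + A by enumerating all 49 pairs.
A + A = {-4, -3, -2, -1, 0, 1, 2, 3, 4, 5, 6, 7, 8, 9, 10, 14}, so |A + A| = 16.
K = |A + A| / |A| = 16/7 (already in lowest terms) ≈ 2.2857.
Reference: AP of size 7 gives K = 13/7 ≈ 1.8571; a fully generic set of size 7 gives K ≈ 4.0000.

|A| = 7, |A + A| = 16, K = 16/7.


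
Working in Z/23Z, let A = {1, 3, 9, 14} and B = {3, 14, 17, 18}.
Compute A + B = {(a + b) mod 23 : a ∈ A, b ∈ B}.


Work in Z/23Z: reduce every sum a + b modulo 23.
Enumerate all 16 pairs:
a = 1: 1+3=4, 1+14=15, 1+17=18, 1+18=19
a = 3: 3+3=6, 3+14=17, 3+17=20, 3+18=21
a = 9: 9+3=12, 9+14=0, 9+17=3, 9+18=4
a = 14: 14+3=17, 14+14=5, 14+17=8, 14+18=9
Distinct residues collected: {0, 3, 4, 5, 6, 8, 9, 12, 15, 17, 18, 19, 20, 21}
|A + B| = 14 (out of 23 total residues).

A + B = {0, 3, 4, 5, 6, 8, 9, 12, 15, 17, 18, 19, 20, 21}


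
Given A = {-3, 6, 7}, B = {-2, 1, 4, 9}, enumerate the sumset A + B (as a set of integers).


A + B = {a + b : a ∈ A, b ∈ B}.
Enumerate all |A|·|B| = 3·4 = 12 pairs (a, b) and collect distinct sums.
a = -3: -3+-2=-5, -3+1=-2, -3+4=1, -3+9=6
a = 6: 6+-2=4, 6+1=7, 6+4=10, 6+9=15
a = 7: 7+-2=5, 7+1=8, 7+4=11, 7+9=16
Collecting distinct sums: A + B = {-5, -2, 1, 4, 5, 6, 7, 8, 10, 11, 15, 16}
|A + B| = 12

A + B = {-5, -2, 1, 4, 5, 6, 7, 8, 10, 11, 15, 16}


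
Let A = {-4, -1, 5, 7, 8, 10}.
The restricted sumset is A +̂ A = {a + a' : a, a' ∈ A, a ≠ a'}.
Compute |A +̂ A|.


Restricted sumset: A +̂ A = {a + a' : a ∈ A, a' ∈ A, a ≠ a'}.
Equivalently, take A + A and drop any sum 2a that is achievable ONLY as a + a for a ∈ A (i.e. sums representable only with equal summands).
Enumerate pairs (a, a') with a < a' (symmetric, so each unordered pair gives one sum; this covers all a ≠ a'):
  -4 + -1 = -5
  -4 + 5 = 1
  -4 + 7 = 3
  -4 + 8 = 4
  -4 + 10 = 6
  -1 + 5 = 4
  -1 + 7 = 6
  -1 + 8 = 7
  -1 + 10 = 9
  5 + 7 = 12
  5 + 8 = 13
  5 + 10 = 15
  7 + 8 = 15
  7 + 10 = 17
  8 + 10 = 18
Collected distinct sums: {-5, 1, 3, 4, 6, 7, 9, 12, 13, 15, 17, 18}
|A +̂ A| = 12
(Reference bound: |A +̂ A| ≥ 2|A| - 3 for |A| ≥ 2, with |A| = 6 giving ≥ 9.)

|A +̂ A| = 12


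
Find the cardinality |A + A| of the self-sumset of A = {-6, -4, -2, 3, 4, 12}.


A + A = {a + a' : a, a' ∈ A}; |A| = 6.
General bounds: 2|A| - 1 ≤ |A + A| ≤ |A|(|A|+1)/2, i.e. 11 ≤ |A + A| ≤ 21.
Lower bound 2|A|-1 is attained iff A is an arithmetic progression.
Enumerate sums a + a' for a ≤ a' (symmetric, so this suffices):
a = -6: -6+-6=-12, -6+-4=-10, -6+-2=-8, -6+3=-3, -6+4=-2, -6+12=6
a = -4: -4+-4=-8, -4+-2=-6, -4+3=-1, -4+4=0, -4+12=8
a = -2: -2+-2=-4, -2+3=1, -2+4=2, -2+12=10
a = 3: 3+3=6, 3+4=7, 3+12=15
a = 4: 4+4=8, 4+12=16
a = 12: 12+12=24
Distinct sums: {-12, -10, -8, -6, -4, -3, -2, -1, 0, 1, 2, 6, 7, 8, 10, 15, 16, 24}
|A + A| = 18

|A + A| = 18


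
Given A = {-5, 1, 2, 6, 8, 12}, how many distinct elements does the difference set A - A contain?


A - A = {a - a' : a, a' ∈ A}; |A| = 6.
Bounds: 2|A|-1 ≤ |A - A| ≤ |A|² - |A| + 1, i.e. 11 ≤ |A - A| ≤ 31.
Note: 0 ∈ A - A always (from a - a). The set is symmetric: if d ∈ A - A then -d ∈ A - A.
Enumerate nonzero differences d = a - a' with a > a' (then include -d):
Positive differences: {1, 2, 4, 5, 6, 7, 10, 11, 13, 17}
Full difference set: {0} ∪ (positive diffs) ∪ (negative diffs).
|A - A| = 1 + 2·10 = 21 (matches direct enumeration: 21).

|A - A| = 21


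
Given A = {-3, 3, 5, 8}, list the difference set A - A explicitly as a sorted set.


A - A = {a - a' : a, a' ∈ A}.
Compute a - a' for each ordered pair (a, a'):
a = -3: -3--3=0, -3-3=-6, -3-5=-8, -3-8=-11
a = 3: 3--3=6, 3-3=0, 3-5=-2, 3-8=-5
a = 5: 5--3=8, 5-3=2, 5-5=0, 5-8=-3
a = 8: 8--3=11, 8-3=5, 8-5=3, 8-8=0
Collecting distinct values (and noting 0 appears from a-a):
A - A = {-11, -8, -6, -5, -3, -2, 0, 2, 3, 5, 6, 8, 11}
|A - A| = 13

A - A = {-11, -8, -6, -5, -3, -2, 0, 2, 3, 5, 6, 8, 11}


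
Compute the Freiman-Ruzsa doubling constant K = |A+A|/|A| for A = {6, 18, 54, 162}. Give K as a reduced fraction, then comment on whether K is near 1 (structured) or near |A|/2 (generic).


|A| = 4.
Compute A + A by enumerating all 16 pairs.
A + A = {12, 24, 36, 60, 72, 108, 168, 180, 216, 324}, so |A + A| = 10.
K = |A + A| / |A| = 10/4 = 5/2 ≈ 2.5000.
Reference: AP of size 4 gives K = 7/4 ≈ 1.7500; a fully generic set of size 4 gives K ≈ 2.5000.

|A| = 4, |A + A| = 10, K = 10/4 = 5/2.


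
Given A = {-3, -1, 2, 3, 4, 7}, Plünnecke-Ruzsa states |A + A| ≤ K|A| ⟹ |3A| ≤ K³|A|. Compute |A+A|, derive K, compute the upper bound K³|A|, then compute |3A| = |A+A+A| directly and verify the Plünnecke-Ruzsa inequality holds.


|A| = 6.
Step 1: Compute A + A by enumerating all 36 pairs.
A + A = {-6, -4, -2, -1, 0, 1, 2, 3, 4, 5, 6, 7, 8, 9, 10, 11, 14}, so |A + A| = 17.
Step 2: Doubling constant K = |A + A|/|A| = 17/6 = 17/6 ≈ 2.8333.
Step 3: Plünnecke-Ruzsa gives |3A| ≤ K³·|A| = (2.8333)³ · 6 ≈ 136.4722.
Step 4: Compute 3A = A + A + A directly by enumerating all triples (a,b,c) ∈ A³; |3A| = 27.
Step 5: Check 27 ≤ 136.4722? Yes ✓.

K = 17/6, Plünnecke-Ruzsa bound K³|A| ≈ 136.4722, |3A| = 27, inequality holds.


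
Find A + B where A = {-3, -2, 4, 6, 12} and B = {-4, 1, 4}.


A + B = {a + b : a ∈ A, b ∈ B}.
Enumerate all |A|·|B| = 5·3 = 15 pairs (a, b) and collect distinct sums.
a = -3: -3+-4=-7, -3+1=-2, -3+4=1
a = -2: -2+-4=-6, -2+1=-1, -2+4=2
a = 4: 4+-4=0, 4+1=5, 4+4=8
a = 6: 6+-4=2, 6+1=7, 6+4=10
a = 12: 12+-4=8, 12+1=13, 12+4=16
Collecting distinct sums: A + B = {-7, -6, -2, -1, 0, 1, 2, 5, 7, 8, 10, 13, 16}
|A + B| = 13

A + B = {-7, -6, -2, -1, 0, 1, 2, 5, 7, 8, 10, 13, 16}


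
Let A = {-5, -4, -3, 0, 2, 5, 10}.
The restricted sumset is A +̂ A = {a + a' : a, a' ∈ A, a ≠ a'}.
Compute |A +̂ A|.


Restricted sumset: A +̂ A = {a + a' : a ∈ A, a' ∈ A, a ≠ a'}.
Equivalently, take A + A and drop any sum 2a that is achievable ONLY as a + a for a ∈ A (i.e. sums representable only with equal summands).
Enumerate pairs (a, a') with a < a' (symmetric, so each unordered pair gives one sum; this covers all a ≠ a'):
  -5 + -4 = -9
  -5 + -3 = -8
  -5 + 0 = -5
  -5 + 2 = -3
  -5 + 5 = 0
  -5 + 10 = 5
  -4 + -3 = -7
  -4 + 0 = -4
  -4 + 2 = -2
  -4 + 5 = 1
  -4 + 10 = 6
  -3 + 0 = -3
  -3 + 2 = -1
  -3 + 5 = 2
  -3 + 10 = 7
  0 + 2 = 2
  0 + 5 = 5
  0 + 10 = 10
  2 + 5 = 7
  2 + 10 = 12
  5 + 10 = 15
Collected distinct sums: {-9, -8, -7, -5, -4, -3, -2, -1, 0, 1, 2, 5, 6, 7, 10, 12, 15}
|A +̂ A| = 17
(Reference bound: |A +̂ A| ≥ 2|A| - 3 for |A| ≥ 2, with |A| = 7 giving ≥ 11.)

|A +̂ A| = 17


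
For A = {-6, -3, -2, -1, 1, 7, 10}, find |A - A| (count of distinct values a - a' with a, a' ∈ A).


A - A = {a - a' : a, a' ∈ A}; |A| = 7.
Bounds: 2|A|-1 ≤ |A - A| ≤ |A|² - |A| + 1, i.e. 13 ≤ |A - A| ≤ 43.
Note: 0 ∈ A - A always (from a - a). The set is symmetric: if d ∈ A - A then -d ∈ A - A.
Enumerate nonzero differences d = a - a' with a > a' (then include -d):
Positive differences: {1, 2, 3, 4, 5, 6, 7, 8, 9, 10, 11, 12, 13, 16}
Full difference set: {0} ∪ (positive diffs) ∪ (negative diffs).
|A - A| = 1 + 2·14 = 29 (matches direct enumeration: 29).

|A - A| = 29


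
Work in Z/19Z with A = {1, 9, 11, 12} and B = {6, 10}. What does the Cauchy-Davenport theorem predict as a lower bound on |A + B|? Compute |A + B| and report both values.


Cauchy-Davenport: |A + B| ≥ min(p, |A| + |B| - 1) for A, B nonempty in Z/pZ.
|A| = 4, |B| = 2, p = 19.
CD lower bound = min(19, 4 + 2 - 1) = min(19, 5) = 5.
Compute A + B mod 19 directly:
a = 1: 1+6=7, 1+10=11
a = 9: 9+6=15, 9+10=0
a = 11: 11+6=17, 11+10=2
a = 12: 12+6=18, 12+10=3
A + B = {0, 2, 3, 7, 11, 15, 17, 18}, so |A + B| = 8.
Verify: 8 ≥ 5? Yes ✓.

CD lower bound = 5, actual |A + B| = 8.


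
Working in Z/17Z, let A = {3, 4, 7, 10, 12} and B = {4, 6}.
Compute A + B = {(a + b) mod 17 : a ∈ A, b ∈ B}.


Work in Z/17Z: reduce every sum a + b modulo 17.
Enumerate all 10 pairs:
a = 3: 3+4=7, 3+6=9
a = 4: 4+4=8, 4+6=10
a = 7: 7+4=11, 7+6=13
a = 10: 10+4=14, 10+6=16
a = 12: 12+4=16, 12+6=1
Distinct residues collected: {1, 7, 8, 9, 10, 11, 13, 14, 16}
|A + B| = 9 (out of 17 total residues).

A + B = {1, 7, 8, 9, 10, 11, 13, 14, 16}


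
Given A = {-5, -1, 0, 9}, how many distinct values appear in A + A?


A + A = {a + a' : a, a' ∈ A}; |A| = 4.
General bounds: 2|A| - 1 ≤ |A + A| ≤ |A|(|A|+1)/2, i.e. 7 ≤ |A + A| ≤ 10.
Lower bound 2|A|-1 is attained iff A is an arithmetic progression.
Enumerate sums a + a' for a ≤ a' (symmetric, so this suffices):
a = -5: -5+-5=-10, -5+-1=-6, -5+0=-5, -5+9=4
a = -1: -1+-1=-2, -1+0=-1, -1+9=8
a = 0: 0+0=0, 0+9=9
a = 9: 9+9=18
Distinct sums: {-10, -6, -5, -2, -1, 0, 4, 8, 9, 18}
|A + A| = 10

|A + A| = 10


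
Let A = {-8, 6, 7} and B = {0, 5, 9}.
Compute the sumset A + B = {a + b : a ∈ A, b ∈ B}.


A + B = {a + b : a ∈ A, b ∈ B}.
Enumerate all |A|·|B| = 3·3 = 9 pairs (a, b) and collect distinct sums.
a = -8: -8+0=-8, -8+5=-3, -8+9=1
a = 6: 6+0=6, 6+5=11, 6+9=15
a = 7: 7+0=7, 7+5=12, 7+9=16
Collecting distinct sums: A + B = {-8, -3, 1, 6, 7, 11, 12, 15, 16}
|A + B| = 9

A + B = {-8, -3, 1, 6, 7, 11, 12, 15, 16}


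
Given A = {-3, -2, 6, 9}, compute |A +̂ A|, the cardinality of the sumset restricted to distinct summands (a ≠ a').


Restricted sumset: A +̂ A = {a + a' : a ∈ A, a' ∈ A, a ≠ a'}.
Equivalently, take A + A and drop any sum 2a that is achievable ONLY as a + a for a ∈ A (i.e. sums representable only with equal summands).
Enumerate pairs (a, a') with a < a' (symmetric, so each unordered pair gives one sum; this covers all a ≠ a'):
  -3 + -2 = -5
  -3 + 6 = 3
  -3 + 9 = 6
  -2 + 6 = 4
  -2 + 9 = 7
  6 + 9 = 15
Collected distinct sums: {-5, 3, 4, 6, 7, 15}
|A +̂ A| = 6
(Reference bound: |A +̂ A| ≥ 2|A| - 3 for |A| ≥ 2, with |A| = 4 giving ≥ 5.)

|A +̂ A| = 6


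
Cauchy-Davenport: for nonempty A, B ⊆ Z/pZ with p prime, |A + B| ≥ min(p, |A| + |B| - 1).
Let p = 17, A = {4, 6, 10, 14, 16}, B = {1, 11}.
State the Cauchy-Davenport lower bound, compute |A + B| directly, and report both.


Cauchy-Davenport: |A + B| ≥ min(p, |A| + |B| - 1) for A, B nonempty in Z/pZ.
|A| = 5, |B| = 2, p = 17.
CD lower bound = min(17, 5 + 2 - 1) = min(17, 6) = 6.
Compute A + B mod 17 directly:
a = 4: 4+1=5, 4+11=15
a = 6: 6+1=7, 6+11=0
a = 10: 10+1=11, 10+11=4
a = 14: 14+1=15, 14+11=8
a = 16: 16+1=0, 16+11=10
A + B = {0, 4, 5, 7, 8, 10, 11, 15}, so |A + B| = 8.
Verify: 8 ≥ 6? Yes ✓.

CD lower bound = 6, actual |A + B| = 8.


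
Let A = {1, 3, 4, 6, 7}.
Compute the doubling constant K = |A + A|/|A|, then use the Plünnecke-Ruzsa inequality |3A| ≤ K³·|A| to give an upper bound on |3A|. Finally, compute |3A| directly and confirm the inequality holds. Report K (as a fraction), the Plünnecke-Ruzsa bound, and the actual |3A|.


|A| = 5.
Step 1: Compute A + A by enumerating all 25 pairs.
A + A = {2, 4, 5, 6, 7, 8, 9, 10, 11, 12, 13, 14}, so |A + A| = 12.
Step 2: Doubling constant K = |A + A|/|A| = 12/5 = 12/5 ≈ 2.4000.
Step 3: Plünnecke-Ruzsa gives |3A| ≤ K³·|A| = (2.4000)³ · 5 ≈ 69.1200.
Step 4: Compute 3A = A + A + A directly by enumerating all triples (a,b,c) ∈ A³; |3A| = 18.
Step 5: Check 18 ≤ 69.1200? Yes ✓.

K = 12/5, Plünnecke-Ruzsa bound K³|A| ≈ 69.1200, |3A| = 18, inequality holds.


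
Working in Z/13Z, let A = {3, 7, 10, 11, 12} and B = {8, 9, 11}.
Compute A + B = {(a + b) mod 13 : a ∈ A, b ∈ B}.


Work in Z/13Z: reduce every sum a + b modulo 13.
Enumerate all 15 pairs:
a = 3: 3+8=11, 3+9=12, 3+11=1
a = 7: 7+8=2, 7+9=3, 7+11=5
a = 10: 10+8=5, 10+9=6, 10+11=8
a = 11: 11+8=6, 11+9=7, 11+11=9
a = 12: 12+8=7, 12+9=8, 12+11=10
Distinct residues collected: {1, 2, 3, 5, 6, 7, 8, 9, 10, 11, 12}
|A + B| = 11 (out of 13 total residues).

A + B = {1, 2, 3, 5, 6, 7, 8, 9, 10, 11, 12}
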